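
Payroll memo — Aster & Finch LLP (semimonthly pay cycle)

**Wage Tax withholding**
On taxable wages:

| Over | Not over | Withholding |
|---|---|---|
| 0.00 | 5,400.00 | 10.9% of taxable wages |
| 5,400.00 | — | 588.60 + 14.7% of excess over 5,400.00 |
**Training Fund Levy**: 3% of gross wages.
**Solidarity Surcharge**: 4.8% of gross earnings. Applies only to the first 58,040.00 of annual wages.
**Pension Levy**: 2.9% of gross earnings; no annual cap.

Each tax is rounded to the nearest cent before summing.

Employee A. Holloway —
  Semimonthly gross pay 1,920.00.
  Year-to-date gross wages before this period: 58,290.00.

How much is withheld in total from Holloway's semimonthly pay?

Wage Tax: taxable = 1,920.00
  10.9% × 1,920.00 = 209.28
Training Fund Levy: 3% × 1,920.00 = 57.60
Solidarity Surcharge: YTD 58,290.00 ≥ cap 58,040.00 → 0.00
Pension Levy: 2.9% × 1,920.00 = 55.68
Total: 209.28 + 57.60 + 0.00 + 55.68 = 322.56

322.56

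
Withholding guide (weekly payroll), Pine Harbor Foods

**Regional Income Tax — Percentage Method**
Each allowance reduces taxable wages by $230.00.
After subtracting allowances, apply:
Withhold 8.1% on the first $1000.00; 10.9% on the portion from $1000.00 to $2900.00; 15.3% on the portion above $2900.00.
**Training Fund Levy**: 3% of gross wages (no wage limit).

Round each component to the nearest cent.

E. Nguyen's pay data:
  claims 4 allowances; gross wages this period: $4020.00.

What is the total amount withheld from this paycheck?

$439.30

Regional Income Tax: taxable = $4020.00 − 4×$230.00 = $3100.00
  $288.10 + 15.3% × ($3100.00 − $2900.00) = $288.10 + 15.3% × $200.00 = $318.70
Training Fund Levy: 3% × $4020.00 = $120.60
Total: $318.70 + $120.60 = $439.30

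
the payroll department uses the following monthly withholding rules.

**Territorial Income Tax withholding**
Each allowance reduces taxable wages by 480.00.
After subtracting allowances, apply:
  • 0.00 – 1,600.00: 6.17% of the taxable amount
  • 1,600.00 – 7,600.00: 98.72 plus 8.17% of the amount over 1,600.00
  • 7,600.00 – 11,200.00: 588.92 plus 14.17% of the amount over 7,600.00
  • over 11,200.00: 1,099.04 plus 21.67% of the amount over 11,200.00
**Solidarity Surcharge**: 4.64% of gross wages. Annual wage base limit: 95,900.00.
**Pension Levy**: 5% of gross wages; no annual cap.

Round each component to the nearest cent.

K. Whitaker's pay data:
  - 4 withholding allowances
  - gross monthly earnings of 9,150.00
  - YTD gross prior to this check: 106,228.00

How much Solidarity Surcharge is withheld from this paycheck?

Solidarity Surcharge: YTD 106,228.00 ≥ cap 95,900.00 → 0.00

0.00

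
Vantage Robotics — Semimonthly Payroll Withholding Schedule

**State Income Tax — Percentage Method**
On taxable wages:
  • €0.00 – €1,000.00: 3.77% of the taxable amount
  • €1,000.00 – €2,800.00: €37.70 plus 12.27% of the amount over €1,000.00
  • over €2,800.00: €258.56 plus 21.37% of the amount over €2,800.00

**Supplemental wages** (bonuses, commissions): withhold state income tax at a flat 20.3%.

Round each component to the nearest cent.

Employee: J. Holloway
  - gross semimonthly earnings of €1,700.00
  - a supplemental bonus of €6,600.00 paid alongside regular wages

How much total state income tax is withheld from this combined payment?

State Income Tax: taxable = €1,700.00
  €37.70 + 12.27% × (€1,700.00 − €1,000.00) = €37.70 + 12.27% × €700.00 = €123.59
Supplemental (20.3% flat on bonus): 20.3% × €6,600.00 = €1,339.80
Total state income tax: €123.59 + €1,339.80 = €1,463.39

€1,463.39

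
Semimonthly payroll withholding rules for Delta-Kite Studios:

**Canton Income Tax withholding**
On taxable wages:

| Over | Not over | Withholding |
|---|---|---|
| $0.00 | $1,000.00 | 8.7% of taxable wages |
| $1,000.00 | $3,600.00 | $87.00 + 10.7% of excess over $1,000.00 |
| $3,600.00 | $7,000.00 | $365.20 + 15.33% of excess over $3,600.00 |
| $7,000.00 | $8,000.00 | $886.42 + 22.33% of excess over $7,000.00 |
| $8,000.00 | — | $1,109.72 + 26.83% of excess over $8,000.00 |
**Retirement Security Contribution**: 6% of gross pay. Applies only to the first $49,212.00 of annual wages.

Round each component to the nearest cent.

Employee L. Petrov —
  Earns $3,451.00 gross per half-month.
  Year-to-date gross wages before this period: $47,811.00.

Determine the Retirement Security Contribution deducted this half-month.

$84.06

Retirement Security Contribution: cap $49,212.00 − YTD $47,811.00 = $1,401.00 subject; 6% × $1,401.00 = $84.06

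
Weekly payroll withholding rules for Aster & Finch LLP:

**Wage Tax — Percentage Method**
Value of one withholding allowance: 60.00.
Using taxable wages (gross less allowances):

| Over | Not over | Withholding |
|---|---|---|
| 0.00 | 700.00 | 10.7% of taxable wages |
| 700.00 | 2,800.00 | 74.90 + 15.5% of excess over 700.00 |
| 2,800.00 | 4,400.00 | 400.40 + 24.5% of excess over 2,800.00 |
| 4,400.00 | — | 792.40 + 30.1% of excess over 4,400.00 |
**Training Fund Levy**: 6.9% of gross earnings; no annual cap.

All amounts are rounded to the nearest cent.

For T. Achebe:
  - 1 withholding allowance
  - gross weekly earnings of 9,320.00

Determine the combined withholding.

Wage Tax: taxable = 9,320.00 − 1×60.00 = 9,260.00
  792.40 + 30.1% × (9,260.00 − 4,400.00) = 792.40 + 30.1% × 4,860.00 = 2,255.26
Training Fund Levy: 6.9% × 9,320.00 = 643.08
Total: 2,255.26 + 643.08 = 2,898.34

2,898.34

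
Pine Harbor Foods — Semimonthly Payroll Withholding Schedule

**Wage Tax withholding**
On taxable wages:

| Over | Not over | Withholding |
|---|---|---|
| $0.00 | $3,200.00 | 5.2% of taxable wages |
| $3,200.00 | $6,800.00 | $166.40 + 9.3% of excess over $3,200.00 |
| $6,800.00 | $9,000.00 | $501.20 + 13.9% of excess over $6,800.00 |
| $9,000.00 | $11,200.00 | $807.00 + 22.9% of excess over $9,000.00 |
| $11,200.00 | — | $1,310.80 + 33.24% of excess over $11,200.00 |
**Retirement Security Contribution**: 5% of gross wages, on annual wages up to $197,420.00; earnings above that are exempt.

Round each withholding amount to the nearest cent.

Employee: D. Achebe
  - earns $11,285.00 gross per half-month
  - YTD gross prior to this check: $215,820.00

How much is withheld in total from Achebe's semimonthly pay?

Wage Tax: taxable = $11,285.00
  $1,310.80 + 33.24% × ($11,285.00 − $11,200.00) = $1,310.80 + 33.24% × $85.00 = $1,339.05
Retirement Security Contribution: YTD $215,820.00 ≥ cap $197,420.00 → $0.00
Total: $1,339.05 + $0.00 = $1,339.05

$1,339.05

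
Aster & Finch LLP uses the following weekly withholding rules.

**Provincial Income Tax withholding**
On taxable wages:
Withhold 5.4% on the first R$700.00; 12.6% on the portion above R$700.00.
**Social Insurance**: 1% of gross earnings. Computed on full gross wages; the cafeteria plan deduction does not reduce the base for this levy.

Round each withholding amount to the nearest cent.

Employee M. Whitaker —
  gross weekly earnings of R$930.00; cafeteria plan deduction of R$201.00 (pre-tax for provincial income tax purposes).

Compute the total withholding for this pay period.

Provincial Income Tax: taxable = R$930.00 − R$201.00 = R$729.00
  R$37.80 + 12.6% × (R$729.00 − R$700.00) = R$37.80 + 12.6% × R$29.00 = R$41.45
Social Insurance: 1% × R$930.00 = R$9.30
Total: R$41.45 + R$9.30 = R$50.75

R$50.75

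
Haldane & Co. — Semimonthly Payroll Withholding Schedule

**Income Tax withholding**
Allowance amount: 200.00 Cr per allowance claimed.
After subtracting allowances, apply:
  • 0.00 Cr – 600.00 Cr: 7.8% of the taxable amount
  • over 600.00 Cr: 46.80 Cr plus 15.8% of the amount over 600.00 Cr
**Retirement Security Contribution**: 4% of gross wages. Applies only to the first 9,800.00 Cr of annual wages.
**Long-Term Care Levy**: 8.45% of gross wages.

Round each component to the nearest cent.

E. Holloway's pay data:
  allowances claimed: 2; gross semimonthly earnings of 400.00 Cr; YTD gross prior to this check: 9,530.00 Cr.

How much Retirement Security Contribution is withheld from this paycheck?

Retirement Security Contribution: cap 9,800.00 Cr − YTD 9,530.00 Cr = 270.00 Cr subject; 4% × 270.00 Cr = 10.80 Cr

10.80 Cr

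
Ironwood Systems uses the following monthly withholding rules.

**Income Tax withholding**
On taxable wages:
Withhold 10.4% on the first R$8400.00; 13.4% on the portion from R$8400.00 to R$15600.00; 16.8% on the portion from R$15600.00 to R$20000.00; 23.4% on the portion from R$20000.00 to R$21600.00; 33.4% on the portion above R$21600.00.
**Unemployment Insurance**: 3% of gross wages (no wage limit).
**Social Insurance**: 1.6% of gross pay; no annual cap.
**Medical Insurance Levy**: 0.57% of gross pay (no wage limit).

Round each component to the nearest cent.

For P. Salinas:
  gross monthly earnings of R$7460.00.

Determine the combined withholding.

Income Tax: taxable = R$7460.00
  10.4% × R$7460.00 = R$775.84
Unemployment Insurance: 3% × R$7460.00 = R$223.80
Social Insurance: 1.6% × R$7460.00 = R$119.36
Medical Insurance Levy: 0.57% × R$7460.00 = R$42.52
Total: R$775.84 + R$223.80 + R$119.36 + R$42.52 = R$1161.52

R$1161.52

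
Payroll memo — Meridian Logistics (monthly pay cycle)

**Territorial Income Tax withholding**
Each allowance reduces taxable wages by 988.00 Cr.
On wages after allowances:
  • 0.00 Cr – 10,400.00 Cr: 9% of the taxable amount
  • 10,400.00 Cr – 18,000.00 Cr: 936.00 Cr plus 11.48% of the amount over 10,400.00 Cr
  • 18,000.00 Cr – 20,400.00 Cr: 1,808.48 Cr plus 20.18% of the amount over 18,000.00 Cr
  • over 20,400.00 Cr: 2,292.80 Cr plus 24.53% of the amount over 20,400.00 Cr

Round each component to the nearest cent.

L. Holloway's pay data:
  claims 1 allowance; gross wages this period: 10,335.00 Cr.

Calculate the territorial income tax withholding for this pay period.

841.23 Cr

Territorial Income Tax: taxable = 10,335.00 Cr − 1×988.00 Cr = 9,347.00 Cr
  9% × 9,347.00 Cr = 841.23 Cr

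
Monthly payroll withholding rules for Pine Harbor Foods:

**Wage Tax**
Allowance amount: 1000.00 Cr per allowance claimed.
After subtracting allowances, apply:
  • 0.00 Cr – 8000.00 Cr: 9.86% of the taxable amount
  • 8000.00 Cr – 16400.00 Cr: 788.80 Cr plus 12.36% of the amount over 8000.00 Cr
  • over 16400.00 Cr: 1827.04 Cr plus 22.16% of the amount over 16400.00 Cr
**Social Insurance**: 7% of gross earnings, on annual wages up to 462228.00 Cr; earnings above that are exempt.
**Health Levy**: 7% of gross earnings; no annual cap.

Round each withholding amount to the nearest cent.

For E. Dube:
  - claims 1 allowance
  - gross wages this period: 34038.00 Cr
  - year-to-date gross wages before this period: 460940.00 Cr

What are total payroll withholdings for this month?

Wage Tax: taxable = 34038.00 Cr − 1×1000.00 Cr = 33038.00 Cr
  1827.04 Cr + 22.16% × (33038.00 Cr − 16400.00 Cr) = 1827.04 Cr + 22.16% × 16638.00 Cr = 5514.02 Cr
Social Insurance: cap 462228.00 Cr − YTD 460940.00 Cr = 1288.00 Cr subject; 7% × 1288.00 Cr = 90.16 Cr
Health Levy: 7% × 34038.00 Cr = 2382.66 Cr
Total: 5514.02 Cr + 90.16 Cr + 2382.66 Cr = 7986.84 Cr

7986.84 Cr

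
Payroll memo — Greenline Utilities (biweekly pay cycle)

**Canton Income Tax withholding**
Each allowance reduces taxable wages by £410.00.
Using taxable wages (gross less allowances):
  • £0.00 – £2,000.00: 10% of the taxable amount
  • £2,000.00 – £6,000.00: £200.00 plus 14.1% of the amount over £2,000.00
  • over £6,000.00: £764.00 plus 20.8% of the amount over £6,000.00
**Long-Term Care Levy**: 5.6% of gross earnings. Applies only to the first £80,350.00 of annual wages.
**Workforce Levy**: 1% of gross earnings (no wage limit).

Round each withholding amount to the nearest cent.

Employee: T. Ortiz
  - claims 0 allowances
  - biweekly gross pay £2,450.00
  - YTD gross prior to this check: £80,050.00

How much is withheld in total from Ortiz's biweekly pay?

£304.75

Canton Income Tax: taxable = £2,450.00
  £200.00 + 14.1% × (£2,450.00 − £2,000.00) = £200.00 + 14.1% × £450.00 = £263.45
Long-Term Care Levy: cap £80,350.00 − YTD £80,050.00 = £300.00 subject; 5.6% × £300.00 = £16.80
Workforce Levy: 1% × £2,450.00 = £24.50
Total: £263.45 + £16.80 + £24.50 = £304.75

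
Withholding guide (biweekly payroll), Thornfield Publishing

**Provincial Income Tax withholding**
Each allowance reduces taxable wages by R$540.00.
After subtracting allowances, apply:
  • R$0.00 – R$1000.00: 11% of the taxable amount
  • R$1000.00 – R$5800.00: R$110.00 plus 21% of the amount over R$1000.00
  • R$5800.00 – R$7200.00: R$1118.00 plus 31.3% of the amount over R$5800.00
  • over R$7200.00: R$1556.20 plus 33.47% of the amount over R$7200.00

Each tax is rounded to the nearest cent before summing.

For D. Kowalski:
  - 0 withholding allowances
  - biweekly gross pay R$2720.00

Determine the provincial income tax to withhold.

Provincial Income Tax: taxable = R$2720.00
  R$110.00 + 21% × (R$2720.00 − R$1000.00) = R$110.00 + 21% × R$1720.00 = R$471.20

R$471.20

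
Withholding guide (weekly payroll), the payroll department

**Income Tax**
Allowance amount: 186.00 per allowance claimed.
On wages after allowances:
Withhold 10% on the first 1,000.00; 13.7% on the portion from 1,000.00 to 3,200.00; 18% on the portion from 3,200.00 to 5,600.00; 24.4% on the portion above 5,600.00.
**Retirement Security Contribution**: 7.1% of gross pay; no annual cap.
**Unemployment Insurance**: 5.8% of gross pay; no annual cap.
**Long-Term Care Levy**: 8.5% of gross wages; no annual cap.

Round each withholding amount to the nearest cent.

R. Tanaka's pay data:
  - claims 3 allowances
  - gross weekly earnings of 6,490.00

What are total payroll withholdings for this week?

Income Tax: taxable = 6,490.00 − 3×186.00 = 5,932.00
  833.40 + 24.4% × (5,932.00 − 5,600.00) = 833.40 + 24.4% × 332.00 = 914.41
Retirement Security Contribution: 7.1% × 6,490.00 = 460.79
Unemployment Insurance: 5.8% × 6,490.00 = 376.42
Long-Term Care Levy: 8.5% × 6,490.00 = 551.65
Total: 914.41 + 460.79 + 376.42 + 551.65 = 2,303.27

2,303.27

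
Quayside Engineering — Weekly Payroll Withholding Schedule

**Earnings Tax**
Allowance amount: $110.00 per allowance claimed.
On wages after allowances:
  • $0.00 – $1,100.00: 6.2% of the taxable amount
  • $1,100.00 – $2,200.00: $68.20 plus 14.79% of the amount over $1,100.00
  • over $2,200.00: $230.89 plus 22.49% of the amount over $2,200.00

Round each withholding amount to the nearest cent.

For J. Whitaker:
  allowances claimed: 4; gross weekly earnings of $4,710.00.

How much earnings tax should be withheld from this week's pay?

$696.43

Earnings Tax: taxable = $4,710.00 − 4×$110.00 = $4,270.00
  $230.89 + 22.49% × ($4,270.00 − $2,200.00) = $230.89 + 22.49% × $2,070.00 = $696.43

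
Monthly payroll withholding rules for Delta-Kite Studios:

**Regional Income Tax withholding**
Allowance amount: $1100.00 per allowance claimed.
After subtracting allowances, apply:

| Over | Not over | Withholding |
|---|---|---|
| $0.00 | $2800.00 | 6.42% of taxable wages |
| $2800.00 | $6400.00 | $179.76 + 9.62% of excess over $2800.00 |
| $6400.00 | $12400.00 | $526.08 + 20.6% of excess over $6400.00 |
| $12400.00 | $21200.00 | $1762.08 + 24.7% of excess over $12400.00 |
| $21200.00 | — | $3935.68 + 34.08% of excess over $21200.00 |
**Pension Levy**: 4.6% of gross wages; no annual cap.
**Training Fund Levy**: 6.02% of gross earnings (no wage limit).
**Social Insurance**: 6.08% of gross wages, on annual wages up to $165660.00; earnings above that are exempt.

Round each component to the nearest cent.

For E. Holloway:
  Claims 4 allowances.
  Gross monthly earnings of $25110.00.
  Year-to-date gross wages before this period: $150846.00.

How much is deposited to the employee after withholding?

$17727.98

Regional Income Tax: taxable = $25110.00 − 4×$1100.00 = $20710.00
  $1762.08 + 24.7% × ($20710.00 − $12400.00) = $1762.08 + 24.7% × $8310.00 = $3814.65
Pension Levy: 4.6% × $25110.00 = $1155.06
Training Fund Levy: 6.02% × $25110.00 = $1511.62
Social Insurance: cap $165660.00 − YTD $150846.00 = $14814.00 subject; 6.08% × $14814.00 = $900.69
Total withheld: $3814.65 + $1155.06 + $1511.62 + $900.69 = $7382.02
Net pay: $25110.00 − $7382.02 = $17727.98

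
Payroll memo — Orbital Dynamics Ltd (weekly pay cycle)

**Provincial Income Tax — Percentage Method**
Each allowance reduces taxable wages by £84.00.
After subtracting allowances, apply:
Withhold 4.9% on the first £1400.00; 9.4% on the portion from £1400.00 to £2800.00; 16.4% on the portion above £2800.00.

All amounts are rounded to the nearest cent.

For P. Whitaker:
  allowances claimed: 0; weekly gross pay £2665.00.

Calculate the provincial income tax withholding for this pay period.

Provincial Income Tax: taxable = £2665.00
  £68.60 + 9.4% × (£2665.00 − £1400.00) = £68.60 + 9.4% × £1265.00 = £187.51

£187.51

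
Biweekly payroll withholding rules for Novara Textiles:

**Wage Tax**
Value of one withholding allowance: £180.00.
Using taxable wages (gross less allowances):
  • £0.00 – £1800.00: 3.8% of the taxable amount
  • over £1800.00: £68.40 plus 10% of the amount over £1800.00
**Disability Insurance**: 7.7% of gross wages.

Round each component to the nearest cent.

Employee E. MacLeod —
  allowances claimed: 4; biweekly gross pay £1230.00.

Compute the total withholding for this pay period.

Wage Tax: taxable = £1230.00 − 4×£180.00 = £510.00
  3.8% × £510.00 = £19.38
Disability Insurance: 7.7% × £1230.00 = £94.71
Total: £19.38 + £94.71 = £114.09

£114.09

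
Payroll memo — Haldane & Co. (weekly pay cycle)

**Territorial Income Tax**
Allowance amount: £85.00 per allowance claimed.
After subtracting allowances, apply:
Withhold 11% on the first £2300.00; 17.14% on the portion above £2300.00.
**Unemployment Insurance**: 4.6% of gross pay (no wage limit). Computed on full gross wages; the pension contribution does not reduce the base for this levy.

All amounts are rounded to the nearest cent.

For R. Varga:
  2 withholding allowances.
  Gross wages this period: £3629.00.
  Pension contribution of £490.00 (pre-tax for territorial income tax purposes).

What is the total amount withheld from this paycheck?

Territorial Income Tax: taxable = £3629.00 − £490.00 − 2×£85.00 = £2969.00
  £253.00 + 17.14% × (£2969.00 − £2300.00) = £253.00 + 17.14% × £669.00 = £367.67
Unemployment Insurance: 4.6% × £3629.00 = £166.93
Total: £367.67 + £166.93 = £534.60

£534.60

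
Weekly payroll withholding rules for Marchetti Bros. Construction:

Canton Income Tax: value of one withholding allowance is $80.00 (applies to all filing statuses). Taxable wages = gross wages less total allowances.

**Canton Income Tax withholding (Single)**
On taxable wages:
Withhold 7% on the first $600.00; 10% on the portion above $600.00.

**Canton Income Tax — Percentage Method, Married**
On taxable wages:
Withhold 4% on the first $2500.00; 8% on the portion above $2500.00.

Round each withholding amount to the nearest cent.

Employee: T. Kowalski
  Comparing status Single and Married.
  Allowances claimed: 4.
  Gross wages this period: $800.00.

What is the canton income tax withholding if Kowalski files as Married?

$19.20

Canton Income Tax (Married): taxable = $800.00 − 4×$80.00 = $480.00
  4% × $480.00 = $19.20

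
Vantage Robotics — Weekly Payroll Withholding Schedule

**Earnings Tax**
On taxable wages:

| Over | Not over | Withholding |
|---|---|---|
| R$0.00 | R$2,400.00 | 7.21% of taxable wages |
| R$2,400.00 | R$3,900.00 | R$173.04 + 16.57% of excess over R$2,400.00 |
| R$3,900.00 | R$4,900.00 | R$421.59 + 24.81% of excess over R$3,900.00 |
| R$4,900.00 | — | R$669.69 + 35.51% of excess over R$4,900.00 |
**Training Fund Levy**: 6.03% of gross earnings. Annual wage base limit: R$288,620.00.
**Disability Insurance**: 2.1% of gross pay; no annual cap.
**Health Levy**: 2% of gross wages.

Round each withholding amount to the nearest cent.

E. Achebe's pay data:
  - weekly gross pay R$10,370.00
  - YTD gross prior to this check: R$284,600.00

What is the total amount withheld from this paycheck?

R$3,279.67

Earnings Tax: taxable = R$10,370.00
  R$669.69 + 35.51% × (R$10,370.00 − R$4,900.00) = R$669.69 + 35.51% × R$5,470.00 = R$2,612.09
Training Fund Levy: cap R$288,620.00 − YTD R$284,600.00 = R$4,020.00 subject; 6.03% × R$4,020.00 = R$242.41
Disability Insurance: 2.1% × R$10,370.00 = R$217.77
Health Levy: 2% × R$10,370.00 = R$207.40
Total: R$2,612.09 + R$242.41 + R$217.77 + R$207.40 = R$3,279.67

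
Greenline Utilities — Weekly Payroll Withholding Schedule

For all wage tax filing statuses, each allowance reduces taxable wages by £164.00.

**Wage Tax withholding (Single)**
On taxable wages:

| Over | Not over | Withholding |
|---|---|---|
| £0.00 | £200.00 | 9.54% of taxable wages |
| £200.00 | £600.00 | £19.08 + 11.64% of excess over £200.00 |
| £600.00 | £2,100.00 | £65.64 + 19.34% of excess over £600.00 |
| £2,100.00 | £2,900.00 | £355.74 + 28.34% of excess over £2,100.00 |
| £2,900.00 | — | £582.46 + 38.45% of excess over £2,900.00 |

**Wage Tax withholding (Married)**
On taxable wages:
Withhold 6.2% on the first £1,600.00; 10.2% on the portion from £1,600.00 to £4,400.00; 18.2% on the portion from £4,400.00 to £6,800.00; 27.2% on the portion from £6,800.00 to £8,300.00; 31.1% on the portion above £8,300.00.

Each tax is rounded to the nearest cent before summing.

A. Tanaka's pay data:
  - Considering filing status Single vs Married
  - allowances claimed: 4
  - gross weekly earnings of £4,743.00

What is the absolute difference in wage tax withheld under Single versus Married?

Wage Tax (Single): taxable = £4,743.00 − 4×£164.00 = £4,087.00
  £582.46 + 38.45% × (£4,087.00 − £2,900.00) = £582.46 + 38.45% × £1,187.00 = £1,038.86
Wage Tax (Married): taxable = £4,743.00 − 4×£164.00 = £4,087.00
  £99.20 + 10.2% × (£4,087.00 − £1,600.00) = £99.20 + 10.2% × £2,487.00 = £352.87
Difference: |£1,038.86 − £352.87| = £685.99 (higher under Single)

£685.99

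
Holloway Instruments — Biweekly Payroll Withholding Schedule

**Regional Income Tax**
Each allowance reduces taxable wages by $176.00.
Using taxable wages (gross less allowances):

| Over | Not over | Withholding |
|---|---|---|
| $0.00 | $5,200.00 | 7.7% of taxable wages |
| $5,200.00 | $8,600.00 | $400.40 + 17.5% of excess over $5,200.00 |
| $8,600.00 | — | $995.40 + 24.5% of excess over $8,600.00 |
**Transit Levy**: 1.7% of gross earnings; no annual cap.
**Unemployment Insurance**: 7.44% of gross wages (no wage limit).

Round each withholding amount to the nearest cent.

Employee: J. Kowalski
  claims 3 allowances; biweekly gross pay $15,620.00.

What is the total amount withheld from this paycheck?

Regional Income Tax: taxable = $15,620.00 − 3×$176.00 = $15,092.00
  $995.40 + 24.5% × ($15,092.00 − $8,600.00) = $995.40 + 24.5% × $6,492.00 = $2,585.94
Transit Levy: 1.7% × $15,620.00 = $265.54
Unemployment Insurance: 7.44% × $15,620.00 = $1,162.13
Total: $2,585.94 + $265.54 + $1,162.13 = $4,013.61

$4,013.61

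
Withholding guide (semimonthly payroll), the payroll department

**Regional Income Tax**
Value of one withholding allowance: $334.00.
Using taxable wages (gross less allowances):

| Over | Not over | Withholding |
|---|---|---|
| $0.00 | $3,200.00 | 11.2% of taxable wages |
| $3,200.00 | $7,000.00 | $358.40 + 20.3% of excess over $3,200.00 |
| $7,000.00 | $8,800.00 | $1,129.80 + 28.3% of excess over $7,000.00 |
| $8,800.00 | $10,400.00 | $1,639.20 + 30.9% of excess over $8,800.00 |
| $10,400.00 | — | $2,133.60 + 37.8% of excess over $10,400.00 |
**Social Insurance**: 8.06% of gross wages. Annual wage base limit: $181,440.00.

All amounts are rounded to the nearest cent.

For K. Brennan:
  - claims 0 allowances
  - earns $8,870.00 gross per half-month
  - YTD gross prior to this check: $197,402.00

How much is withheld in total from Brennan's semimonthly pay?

Regional Income Tax: taxable = $8,870.00
  $1,639.20 + 30.9% × ($8,870.00 − $8,800.00) = $1,639.20 + 30.9% × $70.00 = $1,660.83
Social Insurance: YTD $197,402.00 ≥ cap $181,440.00 → $0.00
Total: $1,660.83 + $0.00 = $1,660.83

$1,660.83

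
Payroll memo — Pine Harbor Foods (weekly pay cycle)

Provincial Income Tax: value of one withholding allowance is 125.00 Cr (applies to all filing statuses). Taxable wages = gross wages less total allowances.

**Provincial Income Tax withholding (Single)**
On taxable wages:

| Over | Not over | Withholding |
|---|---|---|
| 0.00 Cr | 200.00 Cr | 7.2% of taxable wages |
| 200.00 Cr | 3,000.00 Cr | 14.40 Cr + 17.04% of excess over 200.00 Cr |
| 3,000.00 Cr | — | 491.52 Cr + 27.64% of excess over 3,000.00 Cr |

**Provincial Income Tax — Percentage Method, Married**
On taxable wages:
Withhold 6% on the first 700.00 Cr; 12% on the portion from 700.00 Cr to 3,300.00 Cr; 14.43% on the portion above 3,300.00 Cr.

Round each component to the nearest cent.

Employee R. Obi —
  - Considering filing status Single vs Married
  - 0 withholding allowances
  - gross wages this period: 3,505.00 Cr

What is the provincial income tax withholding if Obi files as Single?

Provincial Income Tax (Single): taxable = 3,505.00 Cr
  491.52 Cr + 27.64% × (3,505.00 Cr − 3,000.00 Cr) = 491.52 Cr + 27.64% × 505.00 Cr = 631.10 Cr

631.10 Cr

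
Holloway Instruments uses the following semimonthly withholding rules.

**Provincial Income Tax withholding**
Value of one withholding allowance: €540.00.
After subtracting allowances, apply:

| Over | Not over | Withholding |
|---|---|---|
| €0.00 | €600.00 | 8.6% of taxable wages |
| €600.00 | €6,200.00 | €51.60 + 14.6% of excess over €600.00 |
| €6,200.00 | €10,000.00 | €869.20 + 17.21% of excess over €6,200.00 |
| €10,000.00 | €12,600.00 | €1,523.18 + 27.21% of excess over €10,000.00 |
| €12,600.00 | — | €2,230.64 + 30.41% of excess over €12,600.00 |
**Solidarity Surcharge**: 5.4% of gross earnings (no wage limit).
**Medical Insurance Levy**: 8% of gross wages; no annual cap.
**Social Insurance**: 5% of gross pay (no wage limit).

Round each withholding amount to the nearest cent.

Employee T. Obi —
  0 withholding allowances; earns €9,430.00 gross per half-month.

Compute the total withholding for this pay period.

€3,160.20

Provincial Income Tax: taxable = €9,430.00
  €869.20 + 17.21% × (€9,430.00 − €6,200.00) = €869.20 + 17.21% × €3,230.00 = €1,425.08
Solidarity Surcharge: 5.4% × €9,430.00 = €509.22
Medical Insurance Levy: 8% × €9,430.00 = €754.40
Social Insurance: 5% × €9,430.00 = €471.50
Total: €1,425.08 + €509.22 + €754.40 + €471.50 = €3,160.20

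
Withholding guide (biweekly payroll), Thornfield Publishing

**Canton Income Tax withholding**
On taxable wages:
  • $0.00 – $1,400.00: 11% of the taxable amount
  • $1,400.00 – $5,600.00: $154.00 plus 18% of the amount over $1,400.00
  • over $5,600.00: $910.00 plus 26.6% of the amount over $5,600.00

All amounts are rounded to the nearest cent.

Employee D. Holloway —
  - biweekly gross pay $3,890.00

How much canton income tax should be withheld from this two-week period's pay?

Canton Income Tax: taxable = $3,890.00
  $154.00 + 18% × ($3,890.00 − $1,400.00) = $154.00 + 18% × $2,490.00 = $602.20

$602.20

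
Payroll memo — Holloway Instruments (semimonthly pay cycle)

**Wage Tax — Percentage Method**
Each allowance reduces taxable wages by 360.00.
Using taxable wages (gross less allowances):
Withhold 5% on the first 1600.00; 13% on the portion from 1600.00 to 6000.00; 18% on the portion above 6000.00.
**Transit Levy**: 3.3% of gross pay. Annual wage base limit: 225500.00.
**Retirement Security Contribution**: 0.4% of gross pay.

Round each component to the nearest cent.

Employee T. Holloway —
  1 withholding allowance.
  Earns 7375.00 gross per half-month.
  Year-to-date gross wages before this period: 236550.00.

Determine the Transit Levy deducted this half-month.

Transit Levy: YTD 236550.00 ≥ cap 225500.00 → 0.00

0.00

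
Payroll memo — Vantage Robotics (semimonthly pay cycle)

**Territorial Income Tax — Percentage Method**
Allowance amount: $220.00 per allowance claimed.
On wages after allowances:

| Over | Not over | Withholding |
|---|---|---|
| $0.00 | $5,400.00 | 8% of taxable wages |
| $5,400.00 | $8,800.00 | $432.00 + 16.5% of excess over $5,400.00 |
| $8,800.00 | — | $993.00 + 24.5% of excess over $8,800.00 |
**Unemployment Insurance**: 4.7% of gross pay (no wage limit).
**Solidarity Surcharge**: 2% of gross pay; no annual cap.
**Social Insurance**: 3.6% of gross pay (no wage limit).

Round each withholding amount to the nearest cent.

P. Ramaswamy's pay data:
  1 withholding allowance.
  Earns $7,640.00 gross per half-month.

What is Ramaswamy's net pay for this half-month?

Territorial Income Tax: taxable = $7,640.00 − 1×$220.00 = $7,420.00
  $432.00 + 16.5% × ($7,420.00 − $5,400.00) = $432.00 + 16.5% × $2,020.00 = $765.30
Unemployment Insurance: 4.7% × $7,640.00 = $359.08
Solidarity Surcharge: 2% × $7,640.00 = $152.80
Social Insurance: 3.6% × $7,640.00 = $275.04
Total withheld: $765.30 + $359.08 + $152.80 + $275.04 = $1,552.22
Net pay: $7,640.00 − $1,552.22 = $6,087.78

$6,087.78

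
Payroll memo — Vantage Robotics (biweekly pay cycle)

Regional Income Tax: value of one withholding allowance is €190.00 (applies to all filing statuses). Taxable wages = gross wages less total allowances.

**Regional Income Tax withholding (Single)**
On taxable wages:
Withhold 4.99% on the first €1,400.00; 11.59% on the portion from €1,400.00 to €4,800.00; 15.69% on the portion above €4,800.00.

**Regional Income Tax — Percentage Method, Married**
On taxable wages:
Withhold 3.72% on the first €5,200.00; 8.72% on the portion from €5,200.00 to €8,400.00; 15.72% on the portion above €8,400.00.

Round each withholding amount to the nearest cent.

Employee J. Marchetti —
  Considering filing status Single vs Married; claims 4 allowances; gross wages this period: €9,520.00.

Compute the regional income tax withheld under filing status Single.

€1,085.24

Regional Income Tax (Single): taxable = €9,520.00 − 4×€190.00 = €8,760.00
  €463.92 + 15.69% × (€8,760.00 − €4,800.00) = €463.92 + 15.69% × €3,960.00 = €1,085.24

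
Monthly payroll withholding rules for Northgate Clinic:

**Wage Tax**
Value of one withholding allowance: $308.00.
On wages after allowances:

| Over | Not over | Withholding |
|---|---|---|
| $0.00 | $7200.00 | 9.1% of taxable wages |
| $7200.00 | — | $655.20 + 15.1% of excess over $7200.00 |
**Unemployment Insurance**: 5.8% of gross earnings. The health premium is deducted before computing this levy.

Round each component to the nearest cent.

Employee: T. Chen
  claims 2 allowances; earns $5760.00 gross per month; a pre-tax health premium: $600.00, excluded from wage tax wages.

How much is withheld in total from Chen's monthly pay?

$712.78

Wage Tax: taxable = $5760.00 − $600.00 − 2×$308.00 = $4544.00
  9.1% × $4544.00 = $413.50
Unemployment Insurance: 5.8% × $5160.00 = $299.28
Total: $413.50 + $299.28 = $712.78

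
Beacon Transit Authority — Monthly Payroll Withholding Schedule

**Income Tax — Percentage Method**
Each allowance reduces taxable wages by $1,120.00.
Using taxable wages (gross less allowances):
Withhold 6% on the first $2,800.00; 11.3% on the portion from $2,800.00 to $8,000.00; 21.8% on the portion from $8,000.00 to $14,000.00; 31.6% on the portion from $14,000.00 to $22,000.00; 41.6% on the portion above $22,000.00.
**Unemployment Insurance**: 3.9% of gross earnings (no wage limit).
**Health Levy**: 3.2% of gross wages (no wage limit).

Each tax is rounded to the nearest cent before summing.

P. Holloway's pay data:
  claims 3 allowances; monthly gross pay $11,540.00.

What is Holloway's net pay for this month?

$9,925.82

Income Tax: taxable = $11,540.00 − 3×$1,120.00 = $8,180.00
  $755.60 + 21.8% × ($8,180.00 − $8,000.00) = $755.60 + 21.8% × $180.00 = $794.84
Unemployment Insurance: 3.9% × $11,540.00 = $450.06
Health Levy: 3.2% × $11,540.00 = $369.28
Total withheld: $794.84 + $450.06 + $369.28 = $1,614.18
Net pay: $11,540.00 − $1,614.18 = $9,925.82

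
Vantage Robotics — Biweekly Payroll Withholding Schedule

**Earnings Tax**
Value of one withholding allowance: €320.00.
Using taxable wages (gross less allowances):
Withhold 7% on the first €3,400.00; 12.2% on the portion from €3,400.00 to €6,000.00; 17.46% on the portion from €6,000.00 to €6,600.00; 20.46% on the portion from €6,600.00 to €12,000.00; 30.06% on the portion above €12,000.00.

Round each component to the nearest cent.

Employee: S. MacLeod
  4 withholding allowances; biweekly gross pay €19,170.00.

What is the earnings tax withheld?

Earnings Tax: taxable = €19,170.00 − 4×€320.00 = €17,890.00
  €1,764.80 + 30.06% × (€17,890.00 − €12,000.00) = €1,764.80 + 30.06% × €5,890.00 = €3,535.33

€3,535.33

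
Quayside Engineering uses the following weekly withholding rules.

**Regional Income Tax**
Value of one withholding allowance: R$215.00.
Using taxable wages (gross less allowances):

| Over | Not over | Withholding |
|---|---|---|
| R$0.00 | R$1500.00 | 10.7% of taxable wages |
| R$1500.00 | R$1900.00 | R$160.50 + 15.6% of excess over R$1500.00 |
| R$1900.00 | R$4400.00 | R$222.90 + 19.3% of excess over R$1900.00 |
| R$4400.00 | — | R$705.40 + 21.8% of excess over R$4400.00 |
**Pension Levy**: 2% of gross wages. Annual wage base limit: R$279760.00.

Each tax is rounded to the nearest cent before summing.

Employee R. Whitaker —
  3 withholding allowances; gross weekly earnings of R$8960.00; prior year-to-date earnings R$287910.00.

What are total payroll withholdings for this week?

Regional Income Tax: taxable = R$8960.00 − 3×R$215.00 = R$8315.00
  R$705.40 + 21.8% × (R$8315.00 − R$4400.00) = R$705.40 + 21.8% × R$3915.00 = R$1558.87
Pension Levy: YTD R$287910.00 ≥ cap R$279760.00 → R$0.00
Total: R$1558.87 + R$0.00 = R$1558.87

R$1558.87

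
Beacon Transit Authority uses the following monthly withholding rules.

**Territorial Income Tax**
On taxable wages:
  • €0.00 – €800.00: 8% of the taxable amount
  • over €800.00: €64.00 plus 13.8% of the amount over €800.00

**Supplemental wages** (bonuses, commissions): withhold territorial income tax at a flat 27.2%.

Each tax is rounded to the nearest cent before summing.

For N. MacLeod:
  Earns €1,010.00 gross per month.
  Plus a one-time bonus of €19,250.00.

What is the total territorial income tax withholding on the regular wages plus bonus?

€5,328.98

Territorial Income Tax: taxable = €1,010.00
  €64.00 + 13.8% × (€1,010.00 − €800.00) = €64.00 + 13.8% × €210.00 = €92.98
Supplemental (27.2% flat on bonus): 27.2% × €19,250.00 = €5,236.00
Total territorial income tax: €92.98 + €5,236.00 = €5,328.98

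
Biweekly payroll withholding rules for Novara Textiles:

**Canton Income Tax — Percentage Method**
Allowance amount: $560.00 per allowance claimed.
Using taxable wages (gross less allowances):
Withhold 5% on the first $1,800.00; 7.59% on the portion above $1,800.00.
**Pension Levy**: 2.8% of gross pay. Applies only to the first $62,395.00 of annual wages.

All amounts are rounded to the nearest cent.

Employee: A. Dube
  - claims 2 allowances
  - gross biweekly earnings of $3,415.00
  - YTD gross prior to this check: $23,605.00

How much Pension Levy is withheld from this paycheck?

Pension Levy: 2.8% × $3,415.00 = $95.62

$95.62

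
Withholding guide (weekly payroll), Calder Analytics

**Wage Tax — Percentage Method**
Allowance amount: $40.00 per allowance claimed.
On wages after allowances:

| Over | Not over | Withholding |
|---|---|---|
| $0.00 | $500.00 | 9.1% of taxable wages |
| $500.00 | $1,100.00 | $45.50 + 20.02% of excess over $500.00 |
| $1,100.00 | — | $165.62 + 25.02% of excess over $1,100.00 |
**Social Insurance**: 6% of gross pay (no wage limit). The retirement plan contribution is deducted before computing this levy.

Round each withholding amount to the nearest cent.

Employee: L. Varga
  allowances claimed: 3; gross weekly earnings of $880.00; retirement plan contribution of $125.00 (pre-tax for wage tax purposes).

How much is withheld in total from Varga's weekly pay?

$117.83

Wage Tax: taxable = $880.00 − $125.00 − 3×$40.00 = $635.00
  $45.50 + 20.02% × ($635.00 − $500.00) = $45.50 + 20.02% × $135.00 = $72.53
Social Insurance: 6% × $755.00 = $45.30
Total: $72.53 + $45.30 = $117.83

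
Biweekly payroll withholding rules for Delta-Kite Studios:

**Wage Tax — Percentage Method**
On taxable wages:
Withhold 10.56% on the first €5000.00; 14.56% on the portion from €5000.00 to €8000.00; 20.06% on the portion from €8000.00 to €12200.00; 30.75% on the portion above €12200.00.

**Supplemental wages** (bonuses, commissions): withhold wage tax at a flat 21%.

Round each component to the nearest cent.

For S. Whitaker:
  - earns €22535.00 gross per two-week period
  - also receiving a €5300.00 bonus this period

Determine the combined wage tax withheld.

Wage Tax: taxable = €22535.00
  €1807.32 + 30.75% × (€22535.00 − €12200.00) = €1807.32 + 30.75% × €10335.00 = €4985.33
Supplemental (21% flat on bonus): 21% × €5300.00 = €1113.00
Total wage tax: €4985.33 + €1113.00 = €6098.33

€6098.33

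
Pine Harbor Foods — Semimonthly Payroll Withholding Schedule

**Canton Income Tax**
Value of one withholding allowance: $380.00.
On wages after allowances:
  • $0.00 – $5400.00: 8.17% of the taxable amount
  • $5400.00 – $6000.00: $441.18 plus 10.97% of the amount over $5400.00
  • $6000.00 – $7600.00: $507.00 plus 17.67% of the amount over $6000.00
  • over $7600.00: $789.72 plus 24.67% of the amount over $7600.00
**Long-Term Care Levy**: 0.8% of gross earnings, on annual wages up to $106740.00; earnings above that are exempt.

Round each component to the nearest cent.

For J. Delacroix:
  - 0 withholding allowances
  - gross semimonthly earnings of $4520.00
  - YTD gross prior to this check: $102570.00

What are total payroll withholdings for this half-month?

Canton Income Tax: taxable = $4520.00
  8.17% × $4520.00 = $369.28
Long-Term Care Levy: cap $106740.00 − YTD $102570.00 = $4170.00 subject; 0.8% × $4170.00 = $33.36
Total: $369.28 + $33.36 = $402.64

$402.64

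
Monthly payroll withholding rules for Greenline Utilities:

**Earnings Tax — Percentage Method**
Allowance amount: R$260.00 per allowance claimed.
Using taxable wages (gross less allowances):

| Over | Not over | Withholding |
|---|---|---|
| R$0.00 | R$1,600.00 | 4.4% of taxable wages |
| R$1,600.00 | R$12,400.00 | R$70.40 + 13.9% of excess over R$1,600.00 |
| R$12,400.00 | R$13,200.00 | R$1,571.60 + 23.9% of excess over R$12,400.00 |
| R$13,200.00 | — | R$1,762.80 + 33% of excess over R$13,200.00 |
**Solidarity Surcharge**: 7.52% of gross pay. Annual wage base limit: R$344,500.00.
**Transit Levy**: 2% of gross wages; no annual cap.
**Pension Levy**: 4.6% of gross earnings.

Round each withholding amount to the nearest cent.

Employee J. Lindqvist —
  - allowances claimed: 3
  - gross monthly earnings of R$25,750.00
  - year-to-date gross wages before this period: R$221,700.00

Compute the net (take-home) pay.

R$16,467.20

Earnings Tax: taxable = R$25,750.00 − 3×R$260.00 = R$24,970.00
  R$1,762.80 + 33% × (R$24,970.00 − R$13,200.00) = R$1,762.80 + 33% × R$11,770.00 = R$5,646.90
Solidarity Surcharge: 7.52% × R$25,750.00 = R$1,936.40
Transit Levy: 2% × R$25,750.00 = R$515.00
Pension Levy: 4.6% × R$25,750.00 = R$1,184.50
Total withheld: R$5,646.90 + R$1,936.40 + R$515.00 + R$1,184.50 = R$9,282.80
Net pay: R$25,750.00 − R$9,282.80 = R$16,467.20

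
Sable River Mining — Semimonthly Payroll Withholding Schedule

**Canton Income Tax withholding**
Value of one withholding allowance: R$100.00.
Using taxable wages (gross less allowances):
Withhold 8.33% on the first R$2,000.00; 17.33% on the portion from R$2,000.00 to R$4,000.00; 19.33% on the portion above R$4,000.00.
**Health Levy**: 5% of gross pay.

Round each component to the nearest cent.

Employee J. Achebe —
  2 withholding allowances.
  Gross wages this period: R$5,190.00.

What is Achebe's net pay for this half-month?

Canton Income Tax: taxable = R$5,190.00 − 2×R$100.00 = R$4,990.00
  R$513.20 + 19.33% × (R$4,990.00 − R$4,000.00) = R$513.20 + 19.33% × R$990.00 = R$704.57
Health Levy: 5% × R$5,190.00 = R$259.50
Total withheld: R$704.57 + R$259.50 = R$964.07
Net pay: R$5,190.00 − R$964.07 = R$4,225.93

R$4,225.93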